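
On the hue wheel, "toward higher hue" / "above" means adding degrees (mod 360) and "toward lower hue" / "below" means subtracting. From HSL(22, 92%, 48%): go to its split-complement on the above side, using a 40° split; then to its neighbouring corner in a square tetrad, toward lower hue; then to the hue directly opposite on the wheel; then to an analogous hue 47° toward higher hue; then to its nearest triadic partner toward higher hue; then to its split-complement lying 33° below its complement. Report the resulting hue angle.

286°

22 + 220 = 242°   (split-comp 40° ↑)
242 − 90 = 152°   (square ↓)
152 + 180 = 332°   (complement)
332 + 47 = 379 → 379 − 360 = 19°   (analog 47° ↑)
19 + 120 = 139°   (triadic ↑)
139 + 147 = 286°   (split-comp 33° ↓)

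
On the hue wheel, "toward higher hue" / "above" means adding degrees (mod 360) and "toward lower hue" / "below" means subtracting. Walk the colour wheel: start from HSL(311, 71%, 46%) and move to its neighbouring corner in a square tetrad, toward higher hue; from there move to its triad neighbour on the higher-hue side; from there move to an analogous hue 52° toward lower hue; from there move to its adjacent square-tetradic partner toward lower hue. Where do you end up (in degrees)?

311 + 90 = 401 → 401 − 360 = 41°   (square ↑)
41 + 120 = 161°   (triadic ↑)
161 − 52 = 109°   (analog 52° ↓)
109 − 90 = 19°   (square ↓)

19°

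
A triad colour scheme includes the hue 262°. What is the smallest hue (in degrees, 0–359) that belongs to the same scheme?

22°

A triad places three hues 120° apart.
The full set through 262° is {22°, 142°, 262°}.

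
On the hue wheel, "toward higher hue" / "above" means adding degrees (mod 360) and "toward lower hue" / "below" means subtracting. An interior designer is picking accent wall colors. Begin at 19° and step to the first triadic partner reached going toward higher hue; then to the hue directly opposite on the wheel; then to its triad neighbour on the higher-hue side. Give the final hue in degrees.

+120° (triadic ↑): 19 + 120 = 139°
+180° (complement): 139 + 180 = 319°
+120° (triadic ↑): 319 + 120 = 439 → 439 − 360 = 79°

79°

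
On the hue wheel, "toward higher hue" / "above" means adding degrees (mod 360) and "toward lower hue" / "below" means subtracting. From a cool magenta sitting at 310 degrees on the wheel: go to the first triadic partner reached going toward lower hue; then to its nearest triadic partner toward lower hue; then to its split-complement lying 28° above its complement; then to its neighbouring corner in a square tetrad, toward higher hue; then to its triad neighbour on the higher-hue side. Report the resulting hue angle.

−120° (triadic ↓): 310 − 120 = 190°
−120° (triadic ↓): 190 − 120 = 70°
+208° (split-comp 28° ↑): 70 + 208 = 278°
+90° (square ↑): 278 + 90 = 368 → 368 − 360 = 8°
+120° (triadic ↑): 8 + 120 = 128°

128°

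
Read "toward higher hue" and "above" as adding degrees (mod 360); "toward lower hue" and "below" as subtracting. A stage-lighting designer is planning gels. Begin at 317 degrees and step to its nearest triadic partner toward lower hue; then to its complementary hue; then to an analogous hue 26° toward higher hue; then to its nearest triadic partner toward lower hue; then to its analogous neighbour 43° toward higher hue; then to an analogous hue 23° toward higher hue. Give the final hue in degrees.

349°

−120° (triadic ↓): 317 − 120 = 197°
+180° (complement): 197 + 180 = 377 → 377 − 360 = 17°
+26° (analog 26° ↑): 17 + 26 = 43°
−120° (triadic ↓): 43 − 120 = -77 → -77 + 360 = 283°
+43° (analog 43° ↑): 283 + 43 = 326°
+23° (analog 23° ↑): 326 + 23 = 349°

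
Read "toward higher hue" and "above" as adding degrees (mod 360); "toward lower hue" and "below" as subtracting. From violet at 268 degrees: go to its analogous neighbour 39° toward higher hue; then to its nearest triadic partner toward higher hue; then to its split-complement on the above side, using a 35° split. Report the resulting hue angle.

268 + 39 = 307°   (analog 39° ↑)
307 + 120 = 427 → 427 − 360 = 67°   (triadic ↑)
67 + 215 = 282°   (split-comp 35° ↑)

282°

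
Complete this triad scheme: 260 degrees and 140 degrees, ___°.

20°

A triad places three hues 120° apart.
The full set through 140° is {20°, 140°, 260°}.
Given {140°, 260°}, the missing hue is 20°.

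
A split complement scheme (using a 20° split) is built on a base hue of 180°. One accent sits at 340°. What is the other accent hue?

20°

Split-complementary hues sit 20° either side of the complement.
Complement of the base 180°: 180 + 180 = 360 → 360 − 360 = 0°
The given accent 340° is 20° one side of 0°; the other accent sits 20° the other side: 0 + 20 = 20°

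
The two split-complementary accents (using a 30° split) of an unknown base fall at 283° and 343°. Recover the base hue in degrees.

The accents sit 30° either side of the complement, so the complement is their short-arc midpoint on the wheel.
Short-arc midpoint of 283° and 343°: 313°.
Base is 180° from the complement: 313 − 180 = 133°

133°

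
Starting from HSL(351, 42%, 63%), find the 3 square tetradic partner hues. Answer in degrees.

81°, 171°, and 261°

A square tetradic scheme places four hues every 90°.
351 + 90 = 441 → 441 − 360 = 81°
351 + 180 = 531 → 531 − 360 = 171°
351 + 270 = 621 → 621 − 360 = 261°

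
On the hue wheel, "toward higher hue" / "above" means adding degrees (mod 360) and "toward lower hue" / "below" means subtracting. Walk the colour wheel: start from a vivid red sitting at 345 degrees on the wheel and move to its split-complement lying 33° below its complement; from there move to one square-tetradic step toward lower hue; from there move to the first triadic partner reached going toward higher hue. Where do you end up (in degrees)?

split-comp 33° ↓ +147°: 345 + 147 = 492 → 492 − 360 = 132°
square ↓ −90°: 132 − 90 = 42°
triadic ↑ +120°: 42 + 120 = 162°

162°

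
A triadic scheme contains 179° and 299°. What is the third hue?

59°

A triad spaces three hues 120° apart.
The full set is {59°, 179°, 299°}.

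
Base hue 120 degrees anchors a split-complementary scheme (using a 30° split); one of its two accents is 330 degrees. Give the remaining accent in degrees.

Split-complementary hues sit 30° either side of the complement.
Complement of the base 120°: 120 + 180 = 300°
The given accent 330° is 30° one side of 300°; the other accent sits 30° the other side: 300 − 30 = 270°

270°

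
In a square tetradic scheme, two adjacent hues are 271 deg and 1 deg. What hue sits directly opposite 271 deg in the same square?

91°

A square tetradic scheme places four hues 90° apart; opposite corners are 180° apart.
271 + 180 = 451 → 451 − 360 = 91°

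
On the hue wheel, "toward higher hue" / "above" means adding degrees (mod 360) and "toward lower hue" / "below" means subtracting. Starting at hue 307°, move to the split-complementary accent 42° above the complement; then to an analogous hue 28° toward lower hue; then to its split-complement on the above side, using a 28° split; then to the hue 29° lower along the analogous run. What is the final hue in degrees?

+222° (split-comp 42° ↑): 307 + 222 = 529 → 529 − 360 = 169°
−28° (analog 28° ↓): 169 − 28 = 141°
+208° (split-comp 28° ↑): 141 + 208 = 349°
−29° (analog 29° ↓): 349 − 29 = 320°

320°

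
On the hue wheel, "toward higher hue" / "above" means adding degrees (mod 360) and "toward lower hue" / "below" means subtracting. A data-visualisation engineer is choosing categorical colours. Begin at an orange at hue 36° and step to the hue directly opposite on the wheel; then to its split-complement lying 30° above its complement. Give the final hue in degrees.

66°

36 + 180 = 216°   (complement)
216 + 210 = 426 → 426 − 360 = 66°   (split-comp 30° ↑)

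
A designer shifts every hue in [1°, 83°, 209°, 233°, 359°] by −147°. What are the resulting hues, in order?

1 − 147 = -146 → -146 + 360 = 214°
83 − 147 = -64 → -64 + 360 = 296°
209 − 147 = 62°
233 − 147 = 86°
359 − 147 = 212°

214°, 296°, 62°, 86°, 212°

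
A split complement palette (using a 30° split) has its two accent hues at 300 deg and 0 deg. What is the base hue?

150°

The accents sit 30° either side of the complement, so the complement is their short-arc midpoint on the wheel.
Short-arc midpoint of 300° and 0°: 330°.
Base is 180° from the complement: 330 − 180 = 150°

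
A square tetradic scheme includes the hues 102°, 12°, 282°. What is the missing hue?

A square tetradic scheme places four hues every 90°.
The full set through 12° is {12°, 102°, 192°, 282°}.
Given {12°, 102°, 282°}, the missing hue is 192°.

192°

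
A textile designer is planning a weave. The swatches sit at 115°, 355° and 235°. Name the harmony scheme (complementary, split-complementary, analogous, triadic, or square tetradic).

Sort the hues: 115°, 235°, 355°.
Successive gaps around the wheel: 120°, 120°, 120°.
Three hues equally spaced 120° apart form a triad.

triadic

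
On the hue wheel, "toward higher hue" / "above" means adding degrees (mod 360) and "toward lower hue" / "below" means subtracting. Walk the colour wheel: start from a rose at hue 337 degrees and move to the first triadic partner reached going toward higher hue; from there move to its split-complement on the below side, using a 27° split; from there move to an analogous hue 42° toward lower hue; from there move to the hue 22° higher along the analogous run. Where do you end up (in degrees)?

230°

337 + 120 = 457 → 457 − 360 = 97°   (triadic ↑)
97 + 153 = 250°   (split-comp 27° ↓)
250 − 42 = 208°   (analog 42° ↓)
208 + 22 = 230°   (analog 22° ↑)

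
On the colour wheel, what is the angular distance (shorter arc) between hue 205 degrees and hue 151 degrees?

54°

|205 − 151| = 54.
54 ≤ 180, so the shorter arc is 54°.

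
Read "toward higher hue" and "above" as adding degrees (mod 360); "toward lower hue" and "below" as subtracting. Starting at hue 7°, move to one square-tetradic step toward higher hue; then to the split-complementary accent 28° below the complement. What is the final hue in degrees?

square ↑ +90°: 7 + 90 = 97°
split-comp 28° ↓ +152°: 97 + 152 = 249°

249°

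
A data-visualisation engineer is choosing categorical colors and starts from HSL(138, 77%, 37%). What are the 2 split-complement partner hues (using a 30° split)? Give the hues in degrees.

Split-complementary hues sit 30° either side of the complement.
Complement of 138°: 138 + 180 = 318°
318 − 30 = 288°
318 + 30 = 348°

288° and 348°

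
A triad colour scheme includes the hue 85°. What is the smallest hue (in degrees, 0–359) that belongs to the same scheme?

85°

A triad places three hues 120° apart.
The full set through 85° is {85°, 205°, 325°}.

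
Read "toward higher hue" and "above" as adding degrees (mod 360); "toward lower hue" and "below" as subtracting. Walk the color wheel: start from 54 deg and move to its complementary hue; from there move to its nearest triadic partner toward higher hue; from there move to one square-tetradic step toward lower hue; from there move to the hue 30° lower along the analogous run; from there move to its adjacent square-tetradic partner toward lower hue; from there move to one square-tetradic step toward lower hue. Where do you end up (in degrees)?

54 + 180 = 234°   (complement)
234 + 120 = 354°   (triadic ↑)
354 − 90 = 264°   (square ↓)
264 − 30 = 234°   (analog 30° ↓)
234 − 90 = 144°   (square ↓)
144 − 90 = 54°   (square ↓)

54°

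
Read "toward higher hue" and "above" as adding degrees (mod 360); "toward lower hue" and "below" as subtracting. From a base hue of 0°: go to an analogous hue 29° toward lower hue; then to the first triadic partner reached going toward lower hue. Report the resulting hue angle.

−29° (analog 29° ↓): 0 − 29 = -29 → -29 + 360 = 331°
−120° (triadic ↓): 331 − 120 = 211°

211°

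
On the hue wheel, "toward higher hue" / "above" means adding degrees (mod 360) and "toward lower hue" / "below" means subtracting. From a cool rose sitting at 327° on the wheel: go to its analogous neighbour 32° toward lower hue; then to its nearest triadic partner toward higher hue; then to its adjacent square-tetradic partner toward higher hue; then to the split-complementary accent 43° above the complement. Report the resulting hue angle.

−32° (analog 32° ↓): 327 − 32 = 295°
+120° (triadic ↑): 295 + 120 = 415 → 415 − 360 = 55°
+90° (square ↑): 55 + 90 = 145°
+223° (split-comp 43° ↑): 145 + 223 = 368 → 368 − 360 = 8°

8°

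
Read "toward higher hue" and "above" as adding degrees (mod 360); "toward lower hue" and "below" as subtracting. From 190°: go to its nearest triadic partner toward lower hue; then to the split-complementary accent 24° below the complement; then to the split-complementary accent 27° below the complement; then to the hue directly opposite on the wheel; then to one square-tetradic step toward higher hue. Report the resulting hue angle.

triadic ↓ −120°: 190 − 120 = 70°
split-comp 24° ↓ +156°: 70 + 156 = 226°
split-comp 27° ↓ +153°: 226 + 153 = 379 → 379 − 360 = 19°
complement +180°: 19 + 180 = 199°
square ↑ +90°: 199 + 90 = 289°

289°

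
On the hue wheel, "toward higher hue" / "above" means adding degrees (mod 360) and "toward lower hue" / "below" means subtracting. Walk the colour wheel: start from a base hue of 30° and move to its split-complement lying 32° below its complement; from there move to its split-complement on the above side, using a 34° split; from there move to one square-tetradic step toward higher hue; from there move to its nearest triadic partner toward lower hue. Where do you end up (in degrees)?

2°

30 + 148 = 178°   (split-comp 32° ↓)
178 + 214 = 392 → 392 − 360 = 32°   (split-comp 34° ↑)
32 + 90 = 122°   (square ↑)
122 − 120 = 2°   (triadic ↓)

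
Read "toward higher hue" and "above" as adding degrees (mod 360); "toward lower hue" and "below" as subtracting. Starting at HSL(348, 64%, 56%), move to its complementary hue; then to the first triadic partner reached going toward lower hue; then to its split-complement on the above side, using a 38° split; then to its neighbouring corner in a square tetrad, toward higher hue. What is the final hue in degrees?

complement +180°: 348 + 180 = 528 → 528 − 360 = 168°
triadic ↓ −120°: 168 − 120 = 48°
split-comp 38° ↑ +218°: 48 + 218 = 266°
square ↑ +90°: 266 + 90 = 356°

356°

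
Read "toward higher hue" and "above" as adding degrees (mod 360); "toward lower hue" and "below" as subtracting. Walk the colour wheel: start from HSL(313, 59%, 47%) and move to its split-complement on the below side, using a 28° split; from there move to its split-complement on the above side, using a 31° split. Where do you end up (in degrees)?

316°

split-comp 28° ↓ +152°: 313 + 152 = 465 → 465 − 360 = 105°
split-comp 31° ↑ +211°: 105 + 211 = 316°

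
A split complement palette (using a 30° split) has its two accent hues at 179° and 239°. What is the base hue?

The accents sit 30° either side of the complement, so the complement is their short-arc midpoint on the wheel.
Short-arc midpoint of 179° and 239°: 209°.
Base is 180° from the complement: 209 − 180 = 29°

29°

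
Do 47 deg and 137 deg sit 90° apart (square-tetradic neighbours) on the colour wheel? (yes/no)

yes

Angular distance: |47 − 137| = 90 = 90°.
90° apart (square-tetradic neighbours) requires 90°.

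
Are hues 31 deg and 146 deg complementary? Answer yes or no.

no

Angular distance: |31 − 146| = 115 = 115°.
Complementary requires 180°.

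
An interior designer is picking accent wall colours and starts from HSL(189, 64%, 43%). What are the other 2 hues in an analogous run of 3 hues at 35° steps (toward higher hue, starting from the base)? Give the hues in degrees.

Analogous hues sit every 35° along the wheel.
189 + 35 = 224°
189 + 70 = 259°

224° and 259°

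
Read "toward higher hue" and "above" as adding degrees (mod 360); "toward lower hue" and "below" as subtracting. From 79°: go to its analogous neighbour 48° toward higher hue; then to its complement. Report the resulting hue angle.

analog 48° ↑ +48°: 79 + 48 = 127°
complement +180°: 127 + 180 = 307°

307°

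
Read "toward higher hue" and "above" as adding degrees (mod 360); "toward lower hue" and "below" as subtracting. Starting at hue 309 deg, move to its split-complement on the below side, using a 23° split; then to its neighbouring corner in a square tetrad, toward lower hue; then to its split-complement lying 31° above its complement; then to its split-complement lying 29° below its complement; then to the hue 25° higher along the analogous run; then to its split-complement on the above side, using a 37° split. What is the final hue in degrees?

260°

309 + 157 = 466 → 466 − 360 = 106°   (split-comp 23° ↓)
106 − 90 = 16°   (square ↓)
16 + 211 = 227°   (split-comp 31° ↑)
227 + 151 = 378 → 378 − 360 = 18°   (split-comp 29° ↓)
18 + 25 = 43°   (analog 25° ↑)
43 + 217 = 260°   (split-comp 37° ↑)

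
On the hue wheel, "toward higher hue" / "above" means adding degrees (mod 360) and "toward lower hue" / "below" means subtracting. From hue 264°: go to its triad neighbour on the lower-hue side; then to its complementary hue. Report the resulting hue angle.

triadic ↓ −120°: 264 − 120 = 144°
complement +180°: 144 + 180 = 324°

324°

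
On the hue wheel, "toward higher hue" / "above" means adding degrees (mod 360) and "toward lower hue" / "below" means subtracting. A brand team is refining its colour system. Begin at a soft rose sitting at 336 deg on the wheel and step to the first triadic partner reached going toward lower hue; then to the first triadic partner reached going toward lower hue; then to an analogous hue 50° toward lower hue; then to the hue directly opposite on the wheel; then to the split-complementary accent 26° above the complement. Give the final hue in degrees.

72°

336 − 120 = 216°   (triadic ↓)
216 − 120 = 96°   (triadic ↓)
96 − 50 = 46°   (analog 50° ↓)
46 + 180 = 226°   (complement)
226 + 206 = 432 → 432 − 360 = 72°   (split-comp 26° ↑)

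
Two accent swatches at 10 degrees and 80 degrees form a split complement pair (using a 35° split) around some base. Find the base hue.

The accents sit 35° either side of the complement, so the complement is their short-arc midpoint on the wheel.
Short-arc midpoint of 10° and 80°: 45°.
Base is 180° from the complement: 45 − 180 = -135 → -135 + 360 = 225°

225°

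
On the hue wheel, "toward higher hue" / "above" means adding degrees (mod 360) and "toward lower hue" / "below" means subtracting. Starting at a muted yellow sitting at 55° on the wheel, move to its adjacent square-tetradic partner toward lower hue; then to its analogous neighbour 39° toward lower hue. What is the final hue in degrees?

286°

square ↓ −90°: 55 − 90 = -35 → -35 + 360 = 325°
analog 39° ↓ −39°: 325 − 39 = 286°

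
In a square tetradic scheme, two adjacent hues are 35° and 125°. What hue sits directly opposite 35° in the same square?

215°

A square tetradic scheme places four hues 90° apart; opposite corners are 180° apart.
35 + 180 = 215°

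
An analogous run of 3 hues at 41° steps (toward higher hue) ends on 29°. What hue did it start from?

2 steps of 41° (toward higher hue) give a net shift of +82°.
Start = end − shift: 29 − 82 = -53 → -53 + 360 = 307°

307°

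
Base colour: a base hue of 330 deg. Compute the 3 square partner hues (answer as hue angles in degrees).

A square tetradic scheme places four hues every 90°.
330 + 90 = 420 → 420 − 360 = 60°
330 + 180 = 510 → 510 − 360 = 150°
330 + 270 = 600 → 600 − 360 = 240°

60°, 150° and 240°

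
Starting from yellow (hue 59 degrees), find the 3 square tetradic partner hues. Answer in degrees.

149°, 239°, and 329°

A square tetradic scheme places four hues every 90°.
59 + 90 = 149°
59 + 180 = 239°
59 + 270 = 329°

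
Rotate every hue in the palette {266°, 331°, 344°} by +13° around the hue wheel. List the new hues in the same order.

266 + 13 = 279°
331 + 13 = 344°
344 + 13 = 357°

279°, 344°, 357°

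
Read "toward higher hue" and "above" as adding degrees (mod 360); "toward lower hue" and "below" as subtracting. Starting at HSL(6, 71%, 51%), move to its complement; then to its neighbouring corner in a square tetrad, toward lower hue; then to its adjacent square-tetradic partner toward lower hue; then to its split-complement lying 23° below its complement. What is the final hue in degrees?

163°

6 + 180 = 186°   (complement)
186 − 90 = 96°   (square ↓)
96 − 90 = 6°   (square ↓)
6 + 157 = 163°   (split-comp 23° ↓)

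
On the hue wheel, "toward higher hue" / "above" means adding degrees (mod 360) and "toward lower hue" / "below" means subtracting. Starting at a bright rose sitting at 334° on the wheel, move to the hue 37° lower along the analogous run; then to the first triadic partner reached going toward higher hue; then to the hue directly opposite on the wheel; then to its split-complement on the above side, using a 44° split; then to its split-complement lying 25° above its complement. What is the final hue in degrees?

−37° (analog 37° ↓): 334 − 37 = 297°
+120° (triadic ↑): 297 + 120 = 417 → 417 − 360 = 57°
+180° (complement): 57 + 180 = 237°
+224° (split-comp 44° ↑): 237 + 224 = 461 → 461 − 360 = 101°
+205° (split-comp 25° ↑): 101 + 205 = 306°

306°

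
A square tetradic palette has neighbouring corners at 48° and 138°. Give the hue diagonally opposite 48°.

A square tetradic scheme places four hues 90° apart; opposite corners are 180° apart.
48 + 180 = 228°

228°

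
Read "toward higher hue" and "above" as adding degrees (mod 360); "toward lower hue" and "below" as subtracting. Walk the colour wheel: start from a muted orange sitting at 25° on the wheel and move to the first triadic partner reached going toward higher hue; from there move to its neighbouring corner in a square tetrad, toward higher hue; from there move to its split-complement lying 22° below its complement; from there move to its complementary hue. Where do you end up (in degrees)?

triadic ↑ +120°: 25 + 120 = 145°
square ↑ +90°: 145 + 90 = 235°
split-comp 22° ↓ +158°: 235 + 158 = 393 → 393 − 360 = 33°
complement +180°: 33 + 180 = 213°

213°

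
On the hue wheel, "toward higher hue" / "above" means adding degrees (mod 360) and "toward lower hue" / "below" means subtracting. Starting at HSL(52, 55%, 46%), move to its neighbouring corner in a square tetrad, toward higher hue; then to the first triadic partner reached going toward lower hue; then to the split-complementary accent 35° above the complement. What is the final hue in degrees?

237°

square ↑ +90°: 52 + 90 = 142°
triadic ↓ −120°: 142 − 120 = 22°
split-comp 35° ↑ +215°: 22 + 215 = 237°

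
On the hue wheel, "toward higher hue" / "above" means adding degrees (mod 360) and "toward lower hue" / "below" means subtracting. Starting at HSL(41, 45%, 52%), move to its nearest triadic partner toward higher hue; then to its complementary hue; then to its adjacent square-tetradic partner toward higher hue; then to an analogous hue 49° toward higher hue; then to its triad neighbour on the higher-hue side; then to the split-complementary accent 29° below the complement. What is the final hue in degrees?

31°

triadic ↑ +120°: 41 + 120 = 161°
complement +180°: 161 + 180 = 341°
square ↑ +90°: 341 + 90 = 431 → 431 − 360 = 71°
analog 49° ↑ +49°: 71 + 49 = 120°
triadic ↑ +120°: 120 + 120 = 240°
split-comp 29° ↓ +151°: 240 + 151 = 391 → 391 − 360 = 31°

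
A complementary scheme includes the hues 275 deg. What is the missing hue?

The complement sits 180° across the wheel.
The full set through 275° is {95°, 275°}.
Given {275°}, the missing hue is 95°.

95°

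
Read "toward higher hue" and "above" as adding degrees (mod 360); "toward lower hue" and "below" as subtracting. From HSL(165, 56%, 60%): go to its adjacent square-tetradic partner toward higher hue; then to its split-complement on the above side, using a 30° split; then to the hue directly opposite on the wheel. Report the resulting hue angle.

285°

square ↑ +90°: 165 + 90 = 255°
split-comp 30° ↑ +210°: 255 + 210 = 465 → 465 − 360 = 105°
complement +180°: 105 + 180 = 285°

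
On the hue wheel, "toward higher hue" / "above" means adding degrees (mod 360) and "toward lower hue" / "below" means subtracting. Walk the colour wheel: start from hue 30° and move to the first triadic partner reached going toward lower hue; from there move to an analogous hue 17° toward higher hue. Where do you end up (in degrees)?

287°

−120° (triadic ↓): 30 − 120 = -90 → -90 + 360 = 270°
+17° (analog 17° ↑): 270 + 17 = 287°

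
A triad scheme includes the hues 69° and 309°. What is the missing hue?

A triad places three hues 120° apart.
The full set through 69° is {69°, 189°, 309°}.
Given {69°, 309°}, the missing hue is 189°.

189°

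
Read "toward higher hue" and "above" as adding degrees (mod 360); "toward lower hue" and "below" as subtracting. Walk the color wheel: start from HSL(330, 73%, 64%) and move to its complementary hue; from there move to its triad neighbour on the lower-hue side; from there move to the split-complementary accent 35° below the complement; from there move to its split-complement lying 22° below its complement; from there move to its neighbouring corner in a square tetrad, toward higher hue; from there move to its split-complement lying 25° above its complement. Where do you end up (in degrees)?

+180° (complement): 330 + 180 = 510 → 510 − 360 = 150°
−120° (triadic ↓): 150 − 120 = 30°
+145° (split-comp 35° ↓): 30 + 145 = 175°
+158° (split-comp 22° ↓): 175 + 158 = 333°
+90° (square ↑): 333 + 90 = 423 → 423 − 360 = 63°
+205° (split-comp 25° ↑): 63 + 205 = 268°

268°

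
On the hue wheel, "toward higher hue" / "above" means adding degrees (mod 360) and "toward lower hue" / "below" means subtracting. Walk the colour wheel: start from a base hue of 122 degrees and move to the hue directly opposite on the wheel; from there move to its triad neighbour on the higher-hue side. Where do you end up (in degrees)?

62°

complement +180°: 122 + 180 = 302°
triadic ↑ +120°: 302 + 120 = 422 → 422 − 360 = 62°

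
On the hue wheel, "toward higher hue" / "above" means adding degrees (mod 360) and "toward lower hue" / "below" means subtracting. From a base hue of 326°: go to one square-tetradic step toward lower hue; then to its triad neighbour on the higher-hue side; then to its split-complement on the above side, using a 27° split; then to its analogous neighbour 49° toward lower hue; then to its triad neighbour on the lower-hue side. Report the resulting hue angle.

−90° (square ↓): 326 − 90 = 236°
+120° (triadic ↑): 236 + 120 = 356°
+207° (split-comp 27° ↑): 356 + 207 = 563 → 563 − 360 = 203°
−49° (analog 49° ↓): 203 − 49 = 154°
−120° (triadic ↓): 154 − 120 = 34°

34°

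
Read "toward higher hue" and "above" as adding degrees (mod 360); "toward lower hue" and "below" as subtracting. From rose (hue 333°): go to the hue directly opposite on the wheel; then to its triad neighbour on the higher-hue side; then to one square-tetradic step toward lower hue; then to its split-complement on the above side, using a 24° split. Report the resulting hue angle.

333 + 180 = 513 → 513 − 360 = 153°   (complement)
153 + 120 = 273°   (triadic ↑)
273 − 90 = 183°   (square ↓)
183 + 204 = 387 → 387 − 360 = 27°   (split-comp 24° ↑)

27°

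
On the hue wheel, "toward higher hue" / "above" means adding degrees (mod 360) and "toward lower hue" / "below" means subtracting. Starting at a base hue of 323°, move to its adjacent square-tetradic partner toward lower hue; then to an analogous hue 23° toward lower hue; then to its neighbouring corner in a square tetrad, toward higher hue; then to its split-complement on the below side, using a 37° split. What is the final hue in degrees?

83°

square ↓ −90°: 323 − 90 = 233°
analog 23° ↓ −23°: 233 − 23 = 210°
square ↑ +90°: 210 + 90 = 300°
split-comp 37° ↓ +143°: 300 + 143 = 443 → 443 − 360 = 83°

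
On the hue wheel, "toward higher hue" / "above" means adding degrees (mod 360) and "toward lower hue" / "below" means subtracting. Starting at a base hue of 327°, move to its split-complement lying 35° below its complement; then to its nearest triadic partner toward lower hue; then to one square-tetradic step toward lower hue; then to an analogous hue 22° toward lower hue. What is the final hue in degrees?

240°

+145° (split-comp 35° ↓): 327 + 145 = 472 → 472 − 360 = 112°
−120° (triadic ↓): 112 − 120 = -8 → -8 + 360 = 352°
−90° (square ↓): 352 − 90 = 262°
−22° (analog 22° ↓): 262 − 22 = 240°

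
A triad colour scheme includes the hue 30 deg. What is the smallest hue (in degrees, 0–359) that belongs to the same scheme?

A triad places three hues 120° apart.
The full set through 30° is {30°, 150°, 270°}.

30°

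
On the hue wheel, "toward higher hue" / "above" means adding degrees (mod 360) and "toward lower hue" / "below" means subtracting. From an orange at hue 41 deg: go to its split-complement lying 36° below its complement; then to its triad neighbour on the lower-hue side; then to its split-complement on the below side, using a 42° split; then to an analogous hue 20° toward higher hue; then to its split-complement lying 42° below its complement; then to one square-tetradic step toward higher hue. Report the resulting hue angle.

+144° (split-comp 36° ↓): 41 + 144 = 185°
−120° (triadic ↓): 185 − 120 = 65°
+138° (split-comp 42° ↓): 65 + 138 = 203°
+20° (analog 20° ↑): 203 + 20 = 223°
+138° (split-comp 42° ↓): 223 + 138 = 361 → 361 − 360 = 1°
+90° (square ↑): 1 + 90 = 91°

91°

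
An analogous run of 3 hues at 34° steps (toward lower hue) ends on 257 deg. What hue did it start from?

325°

2 steps of 34° (toward lower hue) give a net shift of −68°.
Start = end − shift: 257 + 68 = 325°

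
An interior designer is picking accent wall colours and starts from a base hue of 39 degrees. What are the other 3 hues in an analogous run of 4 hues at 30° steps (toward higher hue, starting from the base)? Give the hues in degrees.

69°, 99°, and 129°

Analogous hues sit every 30° along the wheel.
39 + 30 = 69°
39 + 60 = 99°
39 + 90 = 129°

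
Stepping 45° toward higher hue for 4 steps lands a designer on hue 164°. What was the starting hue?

4 steps of 45° (toward higher hue) give a net shift of +180°.
Start = end − shift: 164 − 180 = -16 → -16 + 360 = 344°

344°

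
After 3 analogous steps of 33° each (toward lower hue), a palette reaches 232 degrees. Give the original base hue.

331°

3 steps of 33° (toward lower hue) give a net shift of −99°.
Start = end − shift: 232 + 99 = 331°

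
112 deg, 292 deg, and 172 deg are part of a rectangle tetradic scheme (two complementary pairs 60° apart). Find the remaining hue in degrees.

A rectangular tetradic uses two complementary pairs 60° apart: offsets 0°, 60°, 180°, 240°.
Among {112°, 172°, 292°}, 292° and 112° are a 180° pair.
The remaining hue 172° needs its own complement: 172 + 180 = 352°

352°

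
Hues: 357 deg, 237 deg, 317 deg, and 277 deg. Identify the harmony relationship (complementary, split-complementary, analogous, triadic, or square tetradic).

Sort the hues: 237°, 277°, 317°, 357°.
Successive gaps around the wheel: 40°, 40°, 40°, 240°.
A run of hues at equal small steps (40°) with one large closing gap is an analogous group.

analogous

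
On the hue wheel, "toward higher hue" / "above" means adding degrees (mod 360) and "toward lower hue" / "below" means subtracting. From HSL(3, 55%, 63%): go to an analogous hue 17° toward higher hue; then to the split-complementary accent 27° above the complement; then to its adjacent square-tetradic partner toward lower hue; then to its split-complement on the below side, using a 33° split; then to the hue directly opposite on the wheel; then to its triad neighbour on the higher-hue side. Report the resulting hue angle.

224°

analog 17° ↑ +17°: 3 + 17 = 20°
split-comp 27° ↑ +207°: 20 + 207 = 227°
square ↓ −90°: 227 − 90 = 137°
split-comp 33° ↓ +147°: 137 + 147 = 284°
complement +180°: 284 + 180 = 464 → 464 − 360 = 104°
triadic ↑ +120°: 104 + 120 = 224°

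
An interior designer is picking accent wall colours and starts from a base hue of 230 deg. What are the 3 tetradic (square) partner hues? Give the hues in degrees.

320°, 50°, and 140°

A square tetradic scheme places four hues every 90°.
230 + 90 = 320°
230 + 180 = 410 → 410 − 360 = 50°
230 + 270 = 500 → 500 − 360 = 140°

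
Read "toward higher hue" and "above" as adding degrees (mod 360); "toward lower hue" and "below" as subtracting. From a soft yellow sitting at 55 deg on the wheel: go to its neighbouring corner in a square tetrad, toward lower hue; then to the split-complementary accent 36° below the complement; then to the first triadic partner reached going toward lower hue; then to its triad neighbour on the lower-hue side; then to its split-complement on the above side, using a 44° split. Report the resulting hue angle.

93°

square ↓ −90°: 55 − 90 = -35 → -35 + 360 = 325°
split-comp 36° ↓ +144°: 325 + 144 = 469 → 469 − 360 = 109°
triadic ↓ −120°: 109 − 120 = -11 → -11 + 360 = 349°
triadic ↓ −120°: 349 − 120 = 229°
split-comp 44° ↑ +224°: 229 + 224 = 453 → 453 − 360 = 93°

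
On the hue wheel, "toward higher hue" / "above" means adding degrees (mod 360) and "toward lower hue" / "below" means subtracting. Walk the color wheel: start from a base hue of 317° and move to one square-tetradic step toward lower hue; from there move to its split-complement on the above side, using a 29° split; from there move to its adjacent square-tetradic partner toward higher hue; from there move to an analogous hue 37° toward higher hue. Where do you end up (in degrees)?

317 − 90 = 227°   (square ↓)
227 + 209 = 436 → 436 − 360 = 76°   (split-comp 29° ↑)
76 + 90 = 166°   (square ↑)
166 + 37 = 203°   (analog 37° ↑)

203°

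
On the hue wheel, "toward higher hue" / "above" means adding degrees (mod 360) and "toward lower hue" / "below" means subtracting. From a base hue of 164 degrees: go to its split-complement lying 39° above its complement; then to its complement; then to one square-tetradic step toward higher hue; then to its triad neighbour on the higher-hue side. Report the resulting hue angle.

53°

164 + 219 = 383 → 383 − 360 = 23°   (split-comp 39° ↑)
23 + 180 = 203°   (complement)
203 + 90 = 293°   (square ↑)
293 + 120 = 413 → 413 − 360 = 53°   (triadic ↑)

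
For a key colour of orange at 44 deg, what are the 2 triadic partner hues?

A triad places three hues 120° apart.
44 + 120 = 164°
44 + 240 = 284°

164° and 284°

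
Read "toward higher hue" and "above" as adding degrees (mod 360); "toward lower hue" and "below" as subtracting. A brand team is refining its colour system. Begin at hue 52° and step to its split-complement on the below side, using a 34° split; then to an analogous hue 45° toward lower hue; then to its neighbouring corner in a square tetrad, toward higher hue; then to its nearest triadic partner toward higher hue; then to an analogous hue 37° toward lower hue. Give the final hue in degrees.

326°

+146° (split-comp 34° ↓): 52 + 146 = 198°
−45° (analog 45° ↓): 198 − 45 = 153°
+90° (square ↑): 153 + 90 = 243°
+120° (triadic ↑): 243 + 120 = 363 → 363 − 360 = 3°
−37° (analog 37° ↓): 3 − 37 = -34 → -34 + 360 = 326°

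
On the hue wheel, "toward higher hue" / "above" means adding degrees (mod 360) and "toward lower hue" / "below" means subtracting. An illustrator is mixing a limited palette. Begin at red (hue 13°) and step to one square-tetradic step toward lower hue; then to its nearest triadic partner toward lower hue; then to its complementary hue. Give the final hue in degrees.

343°

−90° (square ↓): 13 − 90 = -77 → -77 + 360 = 283°
−120° (triadic ↓): 283 − 120 = 163°
+180° (complement): 163 + 180 = 343°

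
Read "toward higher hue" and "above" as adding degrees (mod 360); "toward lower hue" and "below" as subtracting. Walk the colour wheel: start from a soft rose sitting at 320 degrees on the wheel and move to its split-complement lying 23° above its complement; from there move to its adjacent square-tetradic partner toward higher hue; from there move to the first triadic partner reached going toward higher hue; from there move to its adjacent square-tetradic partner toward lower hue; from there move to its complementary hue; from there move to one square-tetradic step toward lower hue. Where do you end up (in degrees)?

13°

320 + 203 = 523 → 523 − 360 = 163°   (split-comp 23° ↑)
163 + 90 = 253°   (square ↑)
253 + 120 = 373 → 373 − 360 = 13°   (triadic ↑)
13 − 90 = -77 → -77 + 360 = 283°   (square ↓)
283 + 180 = 463 → 463 − 360 = 103°   (complement)
103 − 90 = 13°   (square ↓)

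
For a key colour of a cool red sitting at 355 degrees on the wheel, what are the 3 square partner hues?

A square tetradic scheme places four hues every 90°.
355 + 90 = 445 → 445 − 360 = 85°
355 + 180 = 535 → 535 − 360 = 175°
355 + 270 = 625 → 625 − 360 = 265°

85°, 175° and 265°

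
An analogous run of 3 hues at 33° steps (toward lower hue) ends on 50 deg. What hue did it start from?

2 steps of 33° (toward lower hue) give a net shift of −66°.
Start = end − shift: 50 + 66 = 116°

116°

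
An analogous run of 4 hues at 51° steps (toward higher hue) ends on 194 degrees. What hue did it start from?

3 steps of 51° (toward higher hue) give a net shift of +153°.
Start = end − shift: 194 − 153 = 41°

41°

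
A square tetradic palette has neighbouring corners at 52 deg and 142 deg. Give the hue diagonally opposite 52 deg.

A square tetradic scheme places four hues 90° apart; opposite corners are 180° apart.
52 + 180 = 232°

232°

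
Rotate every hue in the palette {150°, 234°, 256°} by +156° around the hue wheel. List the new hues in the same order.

150 + 156 = 306°
234 + 156 = 390 → 390 − 360 = 30°
256 + 156 = 412 → 412 − 360 = 52°

306°, 30°, 52°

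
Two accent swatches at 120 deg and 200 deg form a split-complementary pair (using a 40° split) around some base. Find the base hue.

340°

The accents sit 40° either side of the complement, so the complement is their short-arc midpoint on the wheel.
Short-arc midpoint of 120° and 200°: 160°.
Base is 180° from the complement: 160 − 180 = -20 → -20 + 360 = 340°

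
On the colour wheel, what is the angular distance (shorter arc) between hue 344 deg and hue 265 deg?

|344 − 265| = 79.
79 ≤ 180, so the shorter arc is 79°.

79°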